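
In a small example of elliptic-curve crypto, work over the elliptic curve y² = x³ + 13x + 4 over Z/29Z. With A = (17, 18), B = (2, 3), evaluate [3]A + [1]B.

First 3A:
Repeated addition: build up to 3A.
2A: tangent at (17, 18): λ = (3·17² + 13)/(2·18) ≡ 10/7. 7⁻¹ ≡ 25 (mod 29), so λ ≡ 10·25 ≡ 18.
  x = λ² - 17 - 17 = 324 - 34 ≡ 0; y = λ·(17 - 0) - 18 ≡ 27. → (0, 27)
3A: (0, 27) + (17, 18). λ = (18 - 27)/(17 - 0) ≡ 20/17 mod 29. 17⁻¹ ≡ 12 (mod 29), so λ ≡ 8.
  x = λ² - 0 - 17 = 64 - 17 ≡ 18; y = λ·(0 - 18) - 27 ≡ 3. → (18, 3)
3A = (18, 3).
Finally 3A + B:
(18, 3) + (2, 3). λ = (3 - 3)/(2 - 18) ≡ 0/13 mod 29. 13⁻¹ ≡ 9 (mod 29) since 13·9 = 117 ≡ 1, so λ ≡ 0.
  x = λ² - 18 - 2 = 0 - 20 ≡ 9; y = λ·(18 - 9) - 3 ≡ 26. → (9, 26)

(9, 26)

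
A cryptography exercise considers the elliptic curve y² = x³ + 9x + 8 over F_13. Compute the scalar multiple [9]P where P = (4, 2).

O

Repeated addition: build up to 9P.
2P: tangent at (4, 2): λ = (3·4² + 9)/(2·2) ≡ 5/4. 4⁻¹ ≡ 10 (mod 13) since 4·10 = 40 ≡ 1, so λ ≡ 5·10 ≡ 11.
  x = λ² - 4 - 4 = 121 - 8 ≡ 9; y = λ·(4 - 9) - 2 ≡ 8. → (9, 8)
3P: (9, 8) + (4, 2). λ = (2 - 8)/(4 - 9) ≡ 7/8 mod 13. 8⁻¹ ≡ 5 (mod 13) since 8·5 = 40 ≡ 1, so λ ≡ 9.
  x = λ² - 9 - 4 = 81 - 13 ≡ 3; y = λ·(9 - 3) - 8 ≡ 7. → (3, 7)
4P: (3, 7) + (4, 2). λ = (2 - 7)/(4 - 3) ≡ 8/1 mod 13. 1⁻¹ ≡ 1 (mod 13) since 1·1 = 1 ≡ 1, so λ ≡ 8.
  x = λ² - 3 - 4 = 64 - 7 ≡ 5; y = λ·(3 - 5) - 7 ≡ 3. → (5, 3)
5P: (5, 3) + (4, 2). λ = (2 - 3)/(4 - 5) ≡ 12/12 mod 13. 12⁻¹ ≡ 12 (mod 13), so λ ≡ 1.
  x = λ² - 5 - 4 = 1 - 9 ≡ 5; y = λ·(5 - 5) - 3 ≡ 10. → (5, 10)
6P: (5, 10) + (4, 2). λ = (2 - 10)/(4 - 5) ≡ 5/12 mod 13. 12⁻¹ ≡ 12 (mod 13), so λ ≡ 8.
  x = λ² - 5 - 4 = 64 - 9 ≡ 3; y = λ·(5 - 3) - 10 ≡ 6. → (3, 6)
7P: (3, 6) + (4, 2). λ = (2 - 6)/(4 - 3) ≡ 9/1 mod 13. 1⁻¹ ≡ 1 (mod 13), so λ ≡ 9.
  x = λ² - 3 - 4 = 81 - 7 ≡ 9; y = λ·(3 - 9) - 6 ≡ 5. → (9, 5)
8P: (9, 5) + (4, 2). λ = (2 - 5)/(4 - 9) ≡ 10/8 mod 13. 8⁻¹ ≡ 5 (mod 13) since 8·5 = 40 ≡ 1, so λ ≡ 11.
  x = λ² - 9 - 4 = 121 - 13 ≡ 4; y = λ·(9 - 4) - 5 ≡ 11. → (4, 11)
9P: (4, 11) + (4, 2): same x and y₁ ≡ -y₂, so the sum is the point at infinity.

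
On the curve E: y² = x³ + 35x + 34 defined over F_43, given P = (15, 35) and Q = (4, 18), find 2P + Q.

(33, 19)

First 2P:
Repeated addition: build up to 2P.
2P: tangent at (15, 35): λ = (3·15² + 35)/(2·35) ≡ 22/27. 27⁻¹ ≡ 8 (mod 43), so λ ≡ 22·8 ≡ 4.
  x = λ² - 15 - 15 = 16 - 30 ≡ 29; y = λ·(15 - 29) - 35 ≡ 38. → (29, 38)
2P = (29, 38).
Finally 2P + Q:
(29, 38) + (4, 18). λ = (18 - 38)/(4 - 29) ≡ 23/18 mod 43. 18⁻¹ ≡ 12 (mod 43) since 18·12 = 216 ≡ 1, so λ ≡ 18.
  x = λ² - 29 - 4 = 324 - 33 ≡ 33; y = λ·(29 - 33) - 38 ≡ 19. → (33, 19)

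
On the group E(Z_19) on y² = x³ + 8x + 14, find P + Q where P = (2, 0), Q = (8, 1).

(2, 0) + (8, 1). λ = (1 - 0)/(8 - 2) ≡ 1/6 mod 19. 6⁻¹ ≡ 16 (mod 19), so λ ≡ 16.
  x = λ² - 2 - 8 = 256 - 10 ≡ 18; y = λ·(2 - 18) - 0 ≡ 10. → (18, 10)

(18, 10)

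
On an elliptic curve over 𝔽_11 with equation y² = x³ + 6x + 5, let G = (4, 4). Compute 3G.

(2, 6)

Repeated addition: build up to 3G.
2G: tangent at (4, 4): λ = (3·4² + 6)/(2·4) ≡ 10/8. 8⁻¹ ≡ 7 (mod 11), so λ ≡ 10·7 ≡ 4.
  x = λ² - 4 - 4 = 16 - 8 ≡ 8; y = λ·(4 - 8) - 4 ≡ 2. → (8, 2)
3G: (8, 2) + (4, 4). λ = (4 - 2)/(4 - 8) ≡ 2/7 mod 11. 7⁻¹ ≡ 8 (mod 11) since 7·8 = 56 ≡ 1, so λ ≡ 5.
  x = λ² - 8 - 4 = 25 - 12 ≡ 2; y = λ·(8 - 2) - 2 ≡ 6. → (2, 6)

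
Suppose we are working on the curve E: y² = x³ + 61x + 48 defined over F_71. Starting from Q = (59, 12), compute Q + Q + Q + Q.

Double-and-add on 4 = (100)₂. Start with Q = (59, 12) for the leading 1-bit.
double: tangent at (59, 12): λ = (3·59² + 61)/(2·12) ≡ 67/24. 24⁻¹ ≡ 3 (mod 71) since 24·3 = 72 ≡ 1, so λ ≡ 67·3 ≡ 59.
  x = λ² - 59 - 59 = 3481 - 118 ≡ 26; y = λ·(59 - 26) - 12 ≡ 18. → (26, 18)
double: tangent at (26, 18): λ = (3·26² + 61)/(2·18) ≡ 30/36. 36⁻¹ ≡ 2 (mod 71), so λ ≡ 30·2 ≡ 60.
  x = λ² - 26 - 26 = 3600 - 52 ≡ 69; y = λ·(26 - 69) - 18 ≡ 29. → (69, 29)

(69, 29)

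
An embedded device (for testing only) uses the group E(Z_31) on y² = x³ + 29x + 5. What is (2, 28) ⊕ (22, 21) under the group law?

(2, 28) + (22, 21). λ = (21 - 28)/(22 - 2) ≡ 24/20 mod 31. 20⁻¹ ≡ 14 (mod 31) since 20·14 = 280 ≡ 1, so λ ≡ 26.
  x = λ² - 2 - 22 = 676 - 24 ≡ 1; y = λ·(2 - 1) - 28 ≡ 29. → (1, 29)

(1, 29)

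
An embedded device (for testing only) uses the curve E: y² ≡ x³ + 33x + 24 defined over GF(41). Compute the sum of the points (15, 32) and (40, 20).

(25, 22)

(15, 32) + (40, 20). λ = (20 - 32)/(40 - 15) ≡ 29/25 mod 41. 25⁻¹ ≡ 23 (mod 41), so λ ≡ 11.
  x = λ² - 15 - 40 = 121 - 55 ≡ 25; y = λ·(15 - 25) - 32 ≡ 22. → (25, 22)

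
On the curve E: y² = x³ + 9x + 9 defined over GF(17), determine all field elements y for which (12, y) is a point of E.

x³ + 9x + 9 = 1845 ≡ 9 (mod 17).
Square roots of 9 mod 17: 3 and 14 (since 3² = 9 ≡ 9).

3, 14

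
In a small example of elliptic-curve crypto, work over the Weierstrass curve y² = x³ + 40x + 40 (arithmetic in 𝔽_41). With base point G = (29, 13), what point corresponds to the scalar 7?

(2, 28)

Double-and-add on 7 = (111)₂. Start with G = (29, 13) for the leading 1-bit.
double: tangent at (29, 13): λ = (3·29² + 40)/(2·13) ≡ 21/26. 26⁻¹ ≡ 30 (mod 41), so λ ≡ 21·30 ≡ 15.
  x = λ² - 29 - 29 = 225 - 58 ≡ 3; y = λ·(29 - 3) - 13 ≡ 8. → (3, 8)
add G: (3, 8) + (29, 13). λ = (13 - 8)/(29 - 3) ≡ 5/26 mod 41. 26⁻¹ ≡ 30 (mod 41), so λ ≡ 27.
  x = λ² - 3 - 29 = 729 - 32 ≡ 0; y = λ·(3 - 0) - 8 ≡ 32. → (0, 32)
double: tangent at (0, 32): λ = (3·0² + 40)/(2·32) ≡ 40/23. 23⁻¹ ≡ 25 (mod 41), so λ ≡ 40·25 ≡ 16.
  x = λ² - 0 - 0 = 256 - 0 ≡ 10; y = λ·(0 - 10) - 32 ≡ 13. → (10, 13)
add G: (10, 13) + (29, 13). λ = (13 - 13)/(29 - 10) ≡ 0/19 mod 41. 19⁻¹ ≡ 13 (mod 41), so λ ≡ 0.
  x = λ² - 10 - 29 = 0 - 39 ≡ 2; y = λ·(10 - 2) - 13 ≡ 28. → (2, 28)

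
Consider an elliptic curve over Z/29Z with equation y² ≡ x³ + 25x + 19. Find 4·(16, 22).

Write Q = (16, 22).
Repeated addition: build up to 4Q.
2Q: tangent at (16, 22): λ = (3·16² + 25)/(2·22) ≡ 10/15. 15⁻¹ ≡ 2 (mod 29), so λ ≡ 10·2 ≡ 20.
  x = λ² - 16 - 16 = 400 - 32 ≡ 20; y = λ·(16 - 20) - 22 ≡ 14. → (20, 14)
3Q: (20, 14) + (16, 22). λ = (22 - 14)/(16 - 20) ≡ 8/25 mod 29. 25⁻¹ ≡ 7 (mod 29) since 25·7 = 175 ≡ 1, so λ ≡ 27.
  x = λ² - 20 - 16 = 729 - 36 ≡ 26; y = λ·(20 - 26) - 14 ≡ 27. → (26, 27)
4Q: (26, 27) + (16, 22). λ = (22 - 27)/(16 - 26) ≡ 24/19 mod 29. 19⁻¹ ≡ 26 (mod 29), so λ ≡ 15.
  x = λ² - 26 - 16 = 225 - 42 ≡ 9; y = λ·(26 - 9) - 27 ≡ 25. → (9, 25)

(9, 25)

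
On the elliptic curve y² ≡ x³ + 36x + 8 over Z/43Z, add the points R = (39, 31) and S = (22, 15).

(18, 9)

(39, 31) + (22, 15). λ = (15 - 31)/(22 - 39) ≡ 27/26 mod 43. 26⁻¹ ≡ 5 (mod 43), so λ ≡ 6.
  x = λ² - 39 - 22 = 36 - 61 ≡ 18; y = λ·(39 - 18) - 31 ≡ 9. → (18, 9)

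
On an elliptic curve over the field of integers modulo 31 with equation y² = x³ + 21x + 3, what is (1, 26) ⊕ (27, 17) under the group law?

(5, 4)

(1, 26) + (27, 17). λ = (17 - 26)/(27 - 1) ≡ 22/26 mod 31. 26⁻¹ ≡ 6 (mod 31) since 26·6 = 156 ≡ 1, so λ ≡ 8.
  x = λ² - 1 - 27 = 64 - 28 ≡ 5; y = λ·(1 - 5) - 26 ≡ 4. → (5, 4)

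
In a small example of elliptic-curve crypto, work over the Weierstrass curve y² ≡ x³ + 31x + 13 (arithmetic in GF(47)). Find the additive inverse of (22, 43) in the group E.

(22, 4)

-(22, 43) = (22, -43 mod 47) = (22, 4).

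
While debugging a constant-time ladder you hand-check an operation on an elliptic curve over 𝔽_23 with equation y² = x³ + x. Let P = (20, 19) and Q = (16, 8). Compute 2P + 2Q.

(16, 15)

First 2P:
Repeated addition: build up to 2P.
2P: tangent at (20, 19): λ = (3·20² + 1)/(2·19) ≡ 5/15. 15⁻¹ ≡ 20 (mod 23), so λ ≡ 5·20 ≡ 8.
  x = λ² - 20 - 20 = 64 - 40 ≡ 1; y = λ·(20 - 1) - 19 ≡ 18. → (1, 18)
2P = (1, 18).
Next 2Q:
Repeated addition: build up to 2Q.
2Q: tangent at (16, 8): λ = (3·16² + 1)/(2·8) ≡ 10/16. 16⁻¹ ≡ 13 (mod 23), so λ ≡ 10·13 ≡ 15.
  x = λ² - 16 - 16 = 225 - 32 ≡ 9; y = λ·(16 - 9) - 8 ≡ 5. → (9, 5)
2Q = (9, 5).
Finally 2P + 2Q:
(1, 18) + (9, 5). λ = (5 - 18)/(9 - 1) ≡ 10/8 mod 23. 8⁻¹ ≡ 3 (mod 23), so λ ≡ 7.
  x = λ² - 1 - 9 = 49 - 10 ≡ 16; y = λ·(1 - 16) - 18 ≡ 15. → (16, 15)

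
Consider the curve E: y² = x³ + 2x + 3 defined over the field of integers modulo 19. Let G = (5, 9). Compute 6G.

(5, 9)

Double-and-add on 6 = (110)₂. Start with G = (5, 9) for the leading 1-bit.
double: tangent at (5, 9): λ = (3·5² + 2)/(2·9) ≡ 1/18. 18⁻¹ ≡ 18 (mod 19), so λ ≡ 1·18 ≡ 18.
  x = λ² - 5 - 5 = 324 - 10 ≡ 10; y = λ·(5 - 10) - 9 ≡ 15. → (10, 15)
add G: (10, 15) + (5, 9). λ = (9 - 15)/(5 - 10) ≡ 13/14 mod 19. 14⁻¹ ≡ 15 (mod 19) since 14·15 = 210 ≡ 1, so λ ≡ 5.
  x = λ² - 10 - 5 = 25 - 15 ≡ 10; y = λ·(10 - 10) - 15 ≡ 4. → (10, 4)
double: tangent at (10, 4): λ = (3·10² + 2)/(2·4) ≡ 17/8. 8⁻¹ ≡ 12 (mod 19) since 8·12 = 96 ≡ 1, so λ ≡ 17·12 ≡ 14.
  x = λ² - 10 - 10 = 196 - 20 ≡ 5; y = λ·(10 - 5) - 4 ≡ 9. → (5, 9)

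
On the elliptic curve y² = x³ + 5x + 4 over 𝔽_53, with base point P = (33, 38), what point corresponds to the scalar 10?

Repeated addition: build up to 10P.
2P: tangent at (33, 38): λ = (3·33² + 5)/(2·38) ≡ 39/23. 23⁻¹ ≡ 30 (mod 53), so λ ≡ 39·30 ≡ 4.
  x = λ² - 33 - 33 = 16 - 66 ≡ 3; y = λ·(33 - 3) - 38 ≡ 29. → (3, 29)
3P: (3, 29) + (33, 38). λ = (38 - 29)/(33 - 3) ≡ 9/30 mod 53. 30⁻¹ ≡ 23 (mod 53) since 30·23 = 690 ≡ 1, so λ ≡ 48.
  x = λ² - 3 - 33 = 2304 - 36 ≡ 42; y = λ·(3 - 42) - 29 ≡ 7. → (42, 7)
4P: (42, 7) + (33, 38). λ = (38 - 7)/(33 - 42) ≡ 31/44 mod 53. 44⁻¹ ≡ 47 (mod 53), so λ ≡ 26.
  x = λ² - 42 - 33 = 676 - 75 ≡ 18; y = λ·(42 - 18) - 7 ≡ 34. → (18, 34)
5P: (18, 34) + (33, 38). λ = (38 - 34)/(33 - 18) ≡ 4/15 mod 53. 15⁻¹ ≡ 46 (mod 53), so λ ≡ 25.
  x = λ² - 18 - 33 = 625 - 51 ≡ 44; y = λ·(18 - 44) - 34 ≡ 5. → (44, 5)
6P: (44, 5) + (33, 38). λ = (38 - 5)/(33 - 44) ≡ 33/42 mod 53. 42⁻¹ ≡ 24 (mod 53), so λ ≡ 50.
  x = λ² - 44 - 33 = 2500 - 77 ≡ 38; y = λ·(44 - 38) - 5 ≡ 30. → (38, 30)
7P: (38, 30) + (33, 38). λ = (38 - 30)/(33 - 38) ≡ 8/48 mod 53. 48⁻¹ ≡ 21 (mod 53), so λ ≡ 9.
  x = λ² - 38 - 33 = 81 - 71 ≡ 10; y = λ·(38 - 10) - 30 ≡ 10. → (10, 10)
8P: (10, 10) + (33, 38). λ = (38 - 10)/(33 - 10) ≡ 28/23 mod 53. 23⁻¹ ≡ 30 (mod 53) since 23·30 = 690 ≡ 1, so λ ≡ 45.
  x = λ² - 10 - 33 = 2025 - 43 ≡ 21; y = λ·(10 - 21) - 10 ≡ 25. → (21, 25)
9P: (21, 25) + (33, 38). λ = (38 - 25)/(33 - 21) ≡ 13/12 mod 53. 12⁻¹ ≡ 31 (mod 53), so λ ≡ 32.
  x = λ² - 21 - 33 = 1024 - 54 ≡ 16; y = λ·(21 - 16) - 25 ≡ 29. → (16, 29)
10P: (16, 29) + (33, 38). λ = (38 - 29)/(33 - 16) ≡ 9/17 mod 53. 17⁻¹ ≡ 25 (mod 53) since 17·25 = 425 ≡ 1, so λ ≡ 13.
  x = λ² - 16 - 33 = 169 - 49 ≡ 14; y = λ·(16 - 14) - 29 ≡ 50. → (14, 50)

(14, 50)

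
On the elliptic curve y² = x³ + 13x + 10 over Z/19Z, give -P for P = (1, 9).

(1, 10)

-(1, 9) = (1, -9 mod 19) = (1, 10).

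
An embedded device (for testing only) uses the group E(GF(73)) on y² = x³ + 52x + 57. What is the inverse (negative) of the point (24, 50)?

(24, 23)

-(24, 50) = (24, -50 mod 73) = (24, 23).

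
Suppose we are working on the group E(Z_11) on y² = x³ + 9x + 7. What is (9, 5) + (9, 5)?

tangent at (9, 5): λ = (3·9² + 9)/(2·5) ≡ 10/10. 10⁻¹ ≡ 10 (mod 11), so λ ≡ 10·10 ≡ 1.
  x = λ² - 9 - 9 = 1 - 18 ≡ 5; y = λ·(9 - 5) - 5 ≡ 10. → (5, 10)

(5, 10)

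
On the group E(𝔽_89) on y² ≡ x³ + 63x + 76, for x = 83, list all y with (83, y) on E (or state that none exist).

4, 85

x³ + 63x + 76 = 577092 ≡ 16 (mod 89).
Square roots of 16 mod 89: 4 and 85 (since 4² = 16 ≡ 16).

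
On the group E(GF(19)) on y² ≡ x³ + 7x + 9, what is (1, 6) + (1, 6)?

(14, 18)

tangent at (1, 6): λ = (3·1² + 7)/(2·6) ≡ 10/12. 12⁻¹ ≡ 8 (mod 19), so λ ≡ 10·8 ≡ 4.
  x = λ² - 1 - 1 = 16 - 2 ≡ 14; y = λ·(1 - 14) - 6 ≡ 18. → (14, 18)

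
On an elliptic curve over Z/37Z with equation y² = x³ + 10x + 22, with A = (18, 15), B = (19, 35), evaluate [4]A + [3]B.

First 4A:
Repeated addition: build up to 4A.
2A: tangent at (18, 15): λ = (3·18² + 10)/(2·15) ≡ 20/30. 30⁻¹ ≡ 21 (mod 37) since 30·21 = 630 ≡ 1, so λ ≡ 20·21 ≡ 13.
  x = λ² - 18 - 18 = 169 - 36 ≡ 22; y = λ·(18 - 22) - 15 ≡ 7. → (22, 7)
3A: (22, 7) + (18, 15). λ = (15 - 7)/(18 - 22) ≡ 8/33 mod 37. 33⁻¹ ≡ 9 (mod 37) since 33·9 = 297 ≡ 1, so λ ≡ 35.
  x = λ² - 22 - 18 = 1225 - 40 ≡ 1; y = λ·(22 - 1) - 7 ≡ 25. → (1, 25)
4A: (1, 25) + (18, 15). λ = (15 - 25)/(18 - 1) ≡ 27/17 mod 37. 17⁻¹ ≡ 24 (mod 37) since 17·24 = 408 ≡ 1, so λ ≡ 19.
  x = λ² - 1 - 18 = 361 - 19 ≡ 9; y = λ·(1 - 9) - 25 ≡ 8. → (9, 8)
4A = (9, 8).
Next 3B:
Repeated addition: build up to 3B.
2B: tangent at (19, 35): λ = (3·19² + 10)/(2·35) ≡ 20/33. 33⁻¹ ≡ 9 (mod 37), so λ ≡ 20·9 ≡ 32.
  x = λ² - 19 - 19 = 1024 - 38 ≡ 24; y = λ·(19 - 24) - 35 ≡ 27. → (24, 27)
3B: (24, 27) + (19, 35). λ = (35 - 27)/(19 - 24) ≡ 8/32 mod 37. 32⁻¹ ≡ 22 (mod 37), so λ ≡ 28.
  x = λ² - 24 - 19 = 784 - 43 ≡ 1; y = λ·(24 - 1) - 27 ≡ 25. → (1, 25)
3B = (1, 25).
Finally 4A + 3B:
(9, 8) + (1, 25). λ = (25 - 8)/(1 - 9) ≡ 17/29 mod 37. 29⁻¹ ≡ 23 (mod 37), so λ ≡ 21.
  x = λ² - 9 - 1 = 441 - 10 ≡ 24; y = λ·(9 - 24) - 8 ≡ 10. → (24, 10)

(24, 10)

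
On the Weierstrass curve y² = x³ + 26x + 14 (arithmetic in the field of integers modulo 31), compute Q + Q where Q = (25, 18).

tangent at (25, 18): λ = (3·25² + 26)/(2·18) ≡ 10/5. 5⁻¹ ≡ 25 (mod 31), so λ ≡ 10·25 ≡ 2.
  x = λ² - 25 - 25 = 4 - 50 ≡ 16; y = λ·(25 - 16) - 18 ≡ 0. → (16, 0)

(16, 0)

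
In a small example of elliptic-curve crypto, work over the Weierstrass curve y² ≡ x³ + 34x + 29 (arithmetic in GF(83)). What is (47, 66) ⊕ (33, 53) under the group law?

(47, 66) + (33, 53). λ = (53 - 66)/(33 - 47) ≡ 70/69 mod 83. 69⁻¹ ≡ 77 (mod 83) since 69·77 = 5313 ≡ 1, so λ ≡ 78.
  x = λ² - 47 - 33 = 6084 - 80 ≡ 28; y = λ·(47 - 28) - 66 ≡ 5. → (28, 5)

(28, 5)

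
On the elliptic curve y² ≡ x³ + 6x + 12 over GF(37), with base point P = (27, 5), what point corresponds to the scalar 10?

Repeated addition: build up to 10P.
2P: tangent at (27, 5): λ = (3·27² + 6)/(2·5) ≡ 10/10. 10⁻¹ ≡ 26 (mod 37) since 10·26 = 260 ≡ 1, so λ ≡ 10·26 ≡ 1.
  x = λ² - 27 - 27 = 1 - 54 ≡ 21; y = λ·(27 - 21) - 5 ≡ 1. → (21, 1)
3P: (21, 1) + (27, 5). λ = (5 - 1)/(27 - 21) ≡ 4/6 mod 37. 6⁻¹ ≡ 31 (mod 37) since 6·31 = 186 ≡ 1, so λ ≡ 13.
  x = λ² - 21 - 27 = 169 - 48 ≡ 10; y = λ·(21 - 10) - 1 ≡ 31. → (10, 31)
4P: (10, 31) + (27, 5). λ = (5 - 31)/(27 - 10) ≡ 11/17 mod 37. 17⁻¹ ≡ 24 (mod 37), so λ ≡ 5.
  x = λ² - 10 - 27 = 25 - 37 ≡ 25; y = λ·(10 - 25) - 31 ≡ 5. → (25, 5)
5P: (25, 5) + (27, 5). λ = (5 - 5)/(27 - 25) ≡ 0/2 mod 37. 2⁻¹ ≡ 19 (mod 37) since 2·19 = 38 ≡ 1, so λ ≡ 0.
  x = λ² - 25 - 27 = 0 - 52 ≡ 22; y = λ·(25 - 22) - 5 ≡ 32. → (22, 32)
6P: (22, 32) + (27, 5). λ = (5 - 32)/(27 - 22) ≡ 10/5 mod 37. 5⁻¹ ≡ 15 (mod 37), so λ ≡ 2.
  x = λ² - 22 - 27 = 4 - 49 ≡ 29; y = λ·(22 - 29) - 32 ≡ 28. → (29, 28)
7P: (29, 28) + (27, 5). λ = (5 - 28)/(27 - 29) ≡ 14/35 mod 37. 35⁻¹ ≡ 18 (mod 37), so λ ≡ 30.
  x = λ² - 29 - 27 = 900 - 56 ≡ 30; y = λ·(29 - 30) - 28 ≡ 16. → (30, 16)
8P: (30, 16) + (27, 5). λ = (5 - 16)/(27 - 30) ≡ 26/34 mod 37. 34⁻¹ ≡ 12 (mod 37), so λ ≡ 16.
  x = λ² - 30 - 27 = 256 - 57 ≡ 14; y = λ·(30 - 14) - 16 ≡ 18. → (14, 18)
9P: (14, 18) + (27, 5). λ = (5 - 18)/(27 - 14) ≡ 24/13 mod 37. 13⁻¹ ≡ 20 (mod 37), so λ ≡ 36.
  x = λ² - 14 - 27 = 1296 - 41 ≡ 34; y = λ·(14 - 34) - 18 ≡ 2. → (34, 2)
10P: (34, 2) + (27, 5). λ = (5 - 2)/(27 - 34) ≡ 3/30 mod 37. 30⁻¹ ≡ 21 (mod 37), so λ ≡ 26.
  x = λ² - 34 - 27 = 676 - 61 ≡ 23; y = λ·(34 - 23) - 2 ≡ 25. → (23, 25)

(23, 25)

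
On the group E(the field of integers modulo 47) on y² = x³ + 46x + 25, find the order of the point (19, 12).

4

2P: tangent at (19, 12): λ = (3·19² + 46)/(2·12) ≡ 1/24. 24⁻¹ ≡ 2 (mod 47), so λ ≡ 1·2 ≡ 2.
  x = λ² - 19 - 19 = 4 - 38 ≡ 13; y = λ·(19 - 13) - 12 ≡ 0. → (13, 0)
3P: (13, 0) + (19, 12). λ = (12 - 0)/(19 - 13) ≡ 12/6 mod 47. 6⁻¹ ≡ 8 (mod 47), so λ ≡ 2.
  x = λ² - 13 - 19 = 4 - 32 ≡ 19; y = λ·(13 - 19) - 0 ≡ 35. → (19, 35)
4P: (19, 35) + (19, 12): same x and y₁ ≡ -y₂, so the sum is O.
4P = O, so the order is 4.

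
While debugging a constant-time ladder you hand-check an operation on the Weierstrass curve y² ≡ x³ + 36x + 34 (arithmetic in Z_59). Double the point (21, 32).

tangent at (21, 32): λ = (3·21² + 36)/(2·32) ≡ 2/5. 5⁻¹ ≡ 12 (mod 59) since 5·12 = 60 ≡ 1, so λ ≡ 2·12 ≡ 24.
  x = λ² - 21 - 21 = 576 - 42 ≡ 3; y = λ·(21 - 3) - 32 ≡ 46. → (3, 46)

(3, 46)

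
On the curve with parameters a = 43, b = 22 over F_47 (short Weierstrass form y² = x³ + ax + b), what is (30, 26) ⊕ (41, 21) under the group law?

(30, 26) + (41, 21). λ = (21 - 26)/(41 - 30) ≡ 42/11 mod 47. 11⁻¹ ≡ 30 (mod 47), so λ ≡ 38.
  x = λ² - 30 - 41 = 1444 - 71 ≡ 10; y = λ·(30 - 10) - 26 ≡ 29. → (10, 29)

(10, 29)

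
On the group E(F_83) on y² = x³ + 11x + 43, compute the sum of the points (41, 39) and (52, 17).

(77, 33)

(41, 39) + (52, 17). λ = (17 - 39)/(52 - 41) ≡ 61/11 mod 83. 11⁻¹ ≡ 68 (mod 83), so λ ≡ 81.
  x = λ² - 41 - 52 = 6561 - 93 ≡ 77; y = λ·(41 - 77) - 39 ≡ 33. → (77, 33)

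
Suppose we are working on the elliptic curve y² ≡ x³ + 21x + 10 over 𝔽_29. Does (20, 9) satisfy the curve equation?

y² = 9² ≡ 23; x³ + 21x + 10 = 8430 ≡ 20 (mod 29). 23 ≠ 20.

no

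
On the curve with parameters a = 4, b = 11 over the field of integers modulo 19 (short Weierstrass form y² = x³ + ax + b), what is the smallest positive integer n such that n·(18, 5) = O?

2P: tangent at (18, 5): λ = (3·18² + 4)/(2·5) ≡ 7/10. 10⁻¹ ≡ 2 (mod 19), so λ ≡ 7·2 ≡ 14.
  x = λ² - 18 - 18 = 196 - 36 ≡ 8; y = λ·(18 - 8) - 5 ≡ 2. → (8, 2)
3P: (8, 2) + (18, 5). λ = (5 - 2)/(18 - 8) ≡ 3/10 mod 19. 10⁻¹ ≡ 2 (mod 19), so λ ≡ 6.
  x = λ² - 8 - 18 = 36 - 26 ≡ 10; y = λ·(8 - 10) - 2 ≡ 5. → (10, 5)
4P: (10, 5) + (18, 5). λ = (5 - 5)/(18 - 10) ≡ 0/8 mod 19. 8⁻¹ ≡ 12 (mod 19), so λ ≡ 0.
  x = λ² - 10 - 18 = 0 - 28 ≡ 10; y = λ·(10 - 10) - 5 ≡ 14. → (10, 14)
5P: (10, 14) + (18, 5). λ = (5 - 14)/(18 - 10) ≡ 10/8 mod 19. 8⁻¹ ≡ 12 (mod 19), so λ ≡ 6.
  x = λ² - 10 - 18 = 36 - 28 ≡ 8; y = λ·(10 - 8) - 14 ≡ 17. → (8, 17)
6P: (8, 17) + (18, 5). λ = (5 - 17)/(18 - 8) ≡ 7/10 mod 19. 10⁻¹ ≡ 2 (mod 19) since 10·2 = 20 ≡ 1, so λ ≡ 14.
  x = λ² - 8 - 18 = 196 - 26 ≡ 18; y = λ·(8 - 18) - 17 ≡ 14. → (18, 14)
7P: (18, 14) + (18, 5): same x and y₁ ≡ -y₂, so the sum is O.
7P = O, so the order is 7.

7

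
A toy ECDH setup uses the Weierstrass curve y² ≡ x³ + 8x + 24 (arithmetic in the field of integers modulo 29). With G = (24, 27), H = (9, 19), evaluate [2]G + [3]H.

First 2G:
Repeated addition: build up to 2G.
2G: tangent at (24, 27): λ = (3·24² + 8)/(2·27) ≡ 25/25. 25⁻¹ ≡ 7 (mod 29), so λ ≡ 25·7 ≡ 1.
  x = λ² - 24 - 24 = 1 - 48 ≡ 11; y = λ·(24 - 11) - 27 ≡ 15. → (11, 15)
2G = (11, 15).
Next 3H:
Repeated addition: build up to 3H.
2H: tangent at (9, 19): λ = (3·9² + 8)/(2·19) ≡ 19/9. 9⁻¹ ≡ 13 (mod 29), so λ ≡ 19·13 ≡ 15.
  x = λ² - 9 - 9 = 225 - 18 ≡ 4; y = λ·(9 - 4) - 19 ≡ 27. → (4, 27)
3H: (4, 27) + (9, 19). λ = (19 - 27)/(9 - 4) ≡ 21/5 mod 29. 5⁻¹ ≡ 6 (mod 29) since 5·6 = 30 ≡ 1, so λ ≡ 10.
  x = λ² - 4 - 9 = 100 - 13 ≡ 0; y = λ·(4 - 0) - 27 ≡ 13. → (0, 13)
3H = (0, 13).
Finally 2G + 3H:
(11, 15) + (0, 13). λ = (13 - 15)/(0 - 11) ≡ 27/18 mod 29. 18⁻¹ ≡ 21 (mod 29), so λ ≡ 16.
  x = λ² - 11 - 0 = 256 - 11 ≡ 13; y = λ·(11 - 13) - 15 ≡ 11. → (13, 11)

(13, 11)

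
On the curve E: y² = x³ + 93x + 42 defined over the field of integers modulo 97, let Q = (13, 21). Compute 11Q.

Double-and-add on 11 = (1011)₂. Start with Q = (13, 21) for the leading 1-bit.
double: tangent at (13, 21): λ = (3·13² + 93)/(2·21) ≡ 18/42. 42⁻¹ ≡ 67 (mod 97) since 42·67 = 2814 ≡ 1, so λ ≡ 18·67 ≡ 42.
  x = λ² - 13 - 13 = 1764 - 26 ≡ 89; y = λ·(13 - 89) - 21 ≡ 85. → (89, 85)
double: tangent at (89, 85): λ = (3·89² + 93)/(2·85) ≡ 91/73. 73⁻¹ ≡ 4 (mod 97) since 73·4 = 292 ≡ 1, so λ ≡ 91·4 ≡ 73.
  x = λ² - 89 - 89 = 5329 - 178 ≡ 10; y = λ·(89 - 10) - 85 ≡ 56. → (10, 56)
add Q: (10, 56) + (13, 21). λ = (21 - 56)/(13 - 10) ≡ 62/3 mod 97. 3⁻¹ ≡ 65 (mod 97), so λ ≡ 53.
  x = λ² - 10 - 13 = 2809 - 23 ≡ 70; y = λ·(10 - 70) - 56 ≡ 62. → (70, 62)
double: tangent at (70, 62): λ = (3·70² + 93)/(2·62) ≡ 49/27. 27⁻¹ ≡ 18 (mod 97), so λ ≡ 49·18 ≡ 9.
  x = λ² - 70 - 70 = 81 - 140 ≡ 38; y = λ·(70 - 38) - 62 ≡ 32. → (38, 32)
add Q: (38, 32) + (13, 21). λ = (21 - 32)/(13 - 38) ≡ 86/72 mod 97. 72⁻¹ ≡ 31 (mod 97) since 72·31 = 2232 ≡ 1, so λ ≡ 47.
  x = λ² - 38 - 13 = 2209 - 51 ≡ 24; y = λ·(38 - 24) - 32 ≡ 44. → (24, 44)

(24, 44)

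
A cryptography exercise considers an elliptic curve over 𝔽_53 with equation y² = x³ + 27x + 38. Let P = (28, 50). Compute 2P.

tangent at (28, 50): λ = (3·28² + 27)/(2·50) ≡ 47/47. 47⁻¹ ≡ 44 (mod 53), so λ ≡ 47·44 ≡ 1.
  x = λ² - 28 - 28 = 1 - 56 ≡ 51; y = λ·(28 - 51) - 50 ≡ 33. → (51, 33)

(51, 33)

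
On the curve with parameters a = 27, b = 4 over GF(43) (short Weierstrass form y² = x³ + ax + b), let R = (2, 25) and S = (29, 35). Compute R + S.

(5, 36)

(2, 25) + (29, 35). λ = (35 - 25)/(29 - 2) ≡ 10/27 mod 43. 27⁻¹ ≡ 8 (mod 43) since 27·8 = 216 ≡ 1, so λ ≡ 37.
  x = λ² - 2 - 29 = 1369 - 31 ≡ 5; y = λ·(2 - 5) - 25 ≡ 36. → (5, 36)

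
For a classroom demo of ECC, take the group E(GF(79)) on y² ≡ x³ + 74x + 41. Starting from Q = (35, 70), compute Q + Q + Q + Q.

(50, 34)

Double-and-add on 4 = (100)₂. Start with Q = (35, 70) for the leading 1-bit.
double: tangent at (35, 70): λ = (3·35² + 74)/(2·70) ≡ 36/61. 61⁻¹ ≡ 57 (mod 79), so λ ≡ 36·57 ≡ 77.
  x = λ² - 35 - 35 = 5929 - 70 ≡ 13; y = λ·(35 - 13) - 70 ≡ 44. → (13, 44)
double: tangent at (13, 44): λ = (3·13² + 74)/(2·44) ≡ 28/9. 9⁻¹ ≡ 44 (mod 79), so λ ≡ 28·44 ≡ 47.
  x = λ² - 13 - 13 = 2209 - 26 ≡ 50; y = λ·(13 - 50) - 44 ≡ 34. → (50, 34)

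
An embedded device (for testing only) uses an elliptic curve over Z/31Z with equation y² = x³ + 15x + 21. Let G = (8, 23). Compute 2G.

(12, 21)

tangent at (8, 23): λ = (3·8² + 15)/(2·23) ≡ 21/15. 15⁻¹ ≡ 29 (mod 31), so λ ≡ 21·29 ≡ 20.
  x = λ² - 8 - 8 = 400 - 16 ≡ 12; y = λ·(8 - 12) - 23 ≡ 21. → (12, 21)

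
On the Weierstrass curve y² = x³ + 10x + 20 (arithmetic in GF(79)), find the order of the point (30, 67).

2P: tangent at (30, 67): λ = (3·30² + 10)/(2·67) ≡ 24/55. 55⁻¹ ≡ 23 (mod 79), so λ ≡ 24·23 ≡ 78.
  x = λ² - 30 - 30 = 6084 - 60 ≡ 20; y = λ·(30 - 20) - 67 ≡ 2. → (20, 2)
3P: (20, 2) + (30, 67). λ = (67 - 2)/(30 - 20) ≡ 65/10 mod 79. 10⁻¹ ≡ 8 (mod 79), so λ ≡ 46.
  x = λ² - 20 - 30 = 2116 - 50 ≡ 12; y = λ·(20 - 12) - 2 ≡ 50. → (12, 50)
4P: (12, 50) + (30, 67). λ = (67 - 50)/(30 - 12) ≡ 17/18 mod 79. 18⁻¹ ≡ 22 (mod 79), so λ ≡ 58.
  x = λ² - 12 - 30 = 3364 - 42 ≡ 4; y = λ·(12 - 4) - 50 ≡ 19. → (4, 19)
5P: (4, 19) + (30, 67). λ = (67 - 19)/(30 - 4) ≡ 48/26 mod 79. 26⁻¹ ≡ 76 (mod 79), so λ ≡ 14.
  x = λ² - 4 - 30 = 196 - 34 ≡ 4; y = λ·(4 - 4) - 19 ≡ 60. → (4, 60)
6P: (4, 60) + (30, 67). λ = (67 - 60)/(30 - 4) ≡ 7/26 mod 79. 26⁻¹ ≡ 76 (mod 79) since 26·76 = 1976 ≡ 1, so λ ≡ 58.
  x = λ² - 4 - 30 = 3364 - 34 ≡ 12; y = λ·(4 - 12) - 60 ≡ 29. → (12, 29)
7P: (12, 29) + (30, 67). λ = (67 - 29)/(30 - 12) ≡ 38/18 mod 79. 18⁻¹ ≡ 22 (mod 79) since 18·22 = 396 ≡ 1, so λ ≡ 46.
  x = λ² - 12 - 30 = 2116 - 42 ≡ 20; y = λ·(12 - 20) - 29 ≡ 77. → (20, 77)
8P: (20, 77) + (30, 67). λ = (67 - 77)/(30 - 20) ≡ 69/10 mod 79. 10⁻¹ ≡ 8 (mod 79), so λ ≡ 78.
  x = λ² - 20 - 30 = 6084 - 50 ≡ 30; y = λ·(20 - 30) - 77 ≡ 12. → (30, 12)
9P: (30, 12) + (30, 67): same x and y₁ ≡ -y₂, so the sum is the point at infinity.
9P = the point at infinity, so the order is 9.

9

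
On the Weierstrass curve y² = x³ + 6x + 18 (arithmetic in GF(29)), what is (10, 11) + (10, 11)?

tangent at (10, 11): λ = (3·10² + 6)/(2·11) ≡ 16/22. 22⁻¹ ≡ 4 (mod 29) since 22·4 = 88 ≡ 1, so λ ≡ 16·4 ≡ 6.
  x = λ² - 10 - 10 = 36 - 20 ≡ 16; y = λ·(10 - 16) - 11 ≡ 11. → (16, 11)

(16, 11)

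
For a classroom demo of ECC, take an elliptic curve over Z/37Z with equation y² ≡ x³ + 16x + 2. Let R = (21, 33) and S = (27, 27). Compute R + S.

(21, 33) + (27, 27). λ = (27 - 33)/(27 - 21) ≡ 31/6 mod 37. 6⁻¹ ≡ 31 (mod 37), so λ ≡ 36.
  x = λ² - 21 - 27 = 1296 - 48 ≡ 27; y = λ·(21 - 27) - 33 ≡ 10. → (27, 10)

(27, 10)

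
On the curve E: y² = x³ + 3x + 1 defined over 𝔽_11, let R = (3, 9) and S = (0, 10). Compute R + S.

(3, 9) + (0, 10). λ = (10 - 9)/(0 - 3) ≡ 1/8 mod 11. 8⁻¹ ≡ 7 (mod 11), so λ ≡ 7.
  x = λ² - 3 - 0 = 49 - 3 ≡ 2; y = λ·(3 - 2) - 9 ≡ 9. → (2, 9)

(2, 9)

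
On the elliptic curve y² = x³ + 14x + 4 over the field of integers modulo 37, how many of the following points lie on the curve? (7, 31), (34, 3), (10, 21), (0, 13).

2

(7, 31): 31² ≡ 36, rhs ≡ 1 → off.
(34, 3): 3² ≡ 9, rhs ≡ 9 → on.
(10, 21): 21² ≡ 34, rhs ≡ 34 → on.
(0, 13): 13² ≡ 21, rhs ≡ 4 → off.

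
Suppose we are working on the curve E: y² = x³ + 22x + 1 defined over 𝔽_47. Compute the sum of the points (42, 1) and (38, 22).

(42, 1) + (38, 22). λ = (22 - 1)/(38 - 42) ≡ 21/43 mod 47. 43⁻¹ ≡ 35 (mod 47) since 43·35 = 1505 ≡ 1, so λ ≡ 30.
  x = λ² - 42 - 38 = 900 - 80 ≡ 21; y = λ·(42 - 21) - 1 ≡ 18. → (21, 18)

(21, 18)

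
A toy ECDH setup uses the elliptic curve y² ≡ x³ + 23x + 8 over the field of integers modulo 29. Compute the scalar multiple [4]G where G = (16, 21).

Double-and-add on 4 = (100)₂. Start with G = (16, 21) for the leading 1-bit.
double: tangent at (16, 21): λ = (3·16² + 23)/(2·21) ≡ 8/13. 13⁻¹ ≡ 9 (mod 29), so λ ≡ 8·9 ≡ 14.
  x = λ² - 16 - 16 = 196 - 32 ≡ 19; y = λ·(16 - 19) - 21 ≡ 24. → (19, 24)
double: tangent at (19, 24): λ = (3·19² + 23)/(2·24) ≡ 4/19. 19⁻¹ ≡ 26 (mod 29), so λ ≡ 4·26 ≡ 17.
  x = λ² - 19 - 19 = 289 - 38 ≡ 19; y = λ·(19 - 19) - 24 ≡ 5. → (19, 5)

(19, 5)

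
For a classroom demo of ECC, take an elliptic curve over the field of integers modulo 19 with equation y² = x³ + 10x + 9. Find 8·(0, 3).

(3, 3)

Write P = (0, 3).
Repeated addition: build up to 8P.
2P: tangent at (0, 3): λ = (3·0² + 10)/(2·3) ≡ 10/6. 6⁻¹ ≡ 16 (mod 19), so λ ≡ 10·16 ≡ 8.
  x = λ² - 0 - 0 = 64 - 0 ≡ 7; y = λ·(0 - 7) - 3 ≡ 17. → (7, 17)
3P: (7, 17) + (0, 3). λ = (3 - 17)/(0 - 7) ≡ 5/12 mod 19. 12⁻¹ ≡ 8 (mod 19), so λ ≡ 2.
  x = λ² - 7 - 0 = 4 - 7 ≡ 16; y = λ·(7 - 16) - 17 ≡ 3. → (16, 3)
4P: (16, 3) + (0, 3). λ = (3 - 3)/(0 - 16) ≡ 0/3 mod 19. 3⁻¹ ≡ 13 (mod 19) since 3·13 = 39 ≡ 1, so λ ≡ 0.
  x = λ² - 16 - 0 = 0 - 16 ≡ 3; y = λ·(16 - 3) - 3 ≡ 16. → (3, 16)
5P: (3, 16) + (0, 3). λ = (3 - 16)/(0 - 3) ≡ 6/16 mod 19. 16⁻¹ ≡ 6 (mod 19) since 16·6 = 96 ≡ 1, so λ ≡ 17.
  x = λ² - 3 - 0 = 289 - 3 ≡ 1; y = λ·(3 - 1) - 16 ≡ 18. → (1, 18)
6P: (1, 18) + (0, 3). λ = (3 - 18)/(0 - 1) ≡ 4/18 mod 19. 18⁻¹ ≡ 18 (mod 19) since 18·18 = 324 ≡ 1, so λ ≡ 15.
  x = λ² - 1 - 0 = 225 - 1 ≡ 15; y = λ·(1 - 15) - 18 ≡ 0. → (15, 0)
7P: (15, 0) + (0, 3). λ = (3 - 0)/(0 - 15) ≡ 3/4 mod 19. 4⁻¹ ≡ 5 (mod 19) since 4·5 = 20 ≡ 1, so λ ≡ 15.
  x = λ² - 15 - 0 = 225 - 15 ≡ 1; y = λ·(15 - 1) - 0 ≡ 1. → (1, 1)
8P: (1, 1) + (0, 3). λ = (3 - 1)/(0 - 1) ≡ 2/18 mod 19. 18⁻¹ ≡ 18 (mod 19) since 18·18 = 324 ≡ 1, so λ ≡ 17.
  x = λ² - 1 - 0 = 289 - 1 ≡ 3; y = λ·(1 - 3) - 1 ≡ 3. → (3, 3)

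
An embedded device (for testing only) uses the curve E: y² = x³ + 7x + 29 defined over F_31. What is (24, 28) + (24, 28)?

tangent at (24, 28): λ = (3·24² + 7)/(2·28) ≡ 30/25. 25⁻¹ ≡ 5 (mod 31), so λ ≡ 30·5 ≡ 26.
  x = λ² - 24 - 24 = 676 - 48 ≡ 8; y = λ·(24 - 8) - 28 ≡ 16. → (8, 16)

(8, 16)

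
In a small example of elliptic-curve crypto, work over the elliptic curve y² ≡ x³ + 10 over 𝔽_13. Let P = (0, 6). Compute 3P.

Repeated addition: build up to 3P.
2P: tangent at (0, 6): λ = (3·0² + 0)/(2·6) ≡ 0/12. 12⁻¹ ≡ 12 (mod 13), so λ ≡ 0·12 ≡ 0.
  x = λ² - 0 - 0 = 0 - 0 ≡ 0; y = λ·(0 - 0) - 6 ≡ 7. → (0, 7)
3P: (0, 7) + (0, 6): same x and y₁ ≡ -y₂, so the sum is 𝒪.

O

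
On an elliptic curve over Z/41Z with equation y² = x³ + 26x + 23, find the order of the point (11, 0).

2

2P: (11, 0) + (11, 0): same x and y₁ ≡ -y₂, so the sum is O.
2P = O, so the order is 2.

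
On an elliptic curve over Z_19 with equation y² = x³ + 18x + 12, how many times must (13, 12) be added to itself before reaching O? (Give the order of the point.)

5

2P: tangent at (13, 12): λ = (3·13² + 18)/(2·12) ≡ 12/5. 5⁻¹ ≡ 4 (mod 19), so λ ≡ 12·4 ≡ 10.
  x = λ² - 13 - 13 = 100 - 26 ≡ 17; y = λ·(13 - 17) - 12 ≡ 5. → (17, 5)
3P: (17, 5) + (13, 12). λ = (12 - 5)/(13 - 17) ≡ 7/15 mod 19. 15⁻¹ ≡ 14 (mod 19) since 15·14 = 210 ≡ 1, so λ ≡ 3.
  x = λ² - 17 - 13 = 9 - 30 ≡ 17; y = λ·(17 - 17) - 5 ≡ 14. → (17, 14)
4P: (17, 14) + (13, 12). λ = (12 - 14)/(13 - 17) ≡ 17/15 mod 19. 15⁻¹ ≡ 14 (mod 19) since 15·14 = 210 ≡ 1, so λ ≡ 10.
  x = λ² - 17 - 13 = 100 - 30 ≡ 13; y = λ·(17 - 13) - 14 ≡ 7. → (13, 7)
5P: (13, 7) + (13, 12): same x and y₁ ≡ -y₂, so the sum is O.
5P = O, so the order is 5.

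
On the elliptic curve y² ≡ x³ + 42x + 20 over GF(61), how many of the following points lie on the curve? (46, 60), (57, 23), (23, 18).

0

(46, 60): 60² ≡ 1, rhs ≡ 41 → off.
(57, 23): 23² ≡ 41, rhs ≡ 32 → off.
(23, 18): 18² ≡ 19, rhs ≡ 38 → off.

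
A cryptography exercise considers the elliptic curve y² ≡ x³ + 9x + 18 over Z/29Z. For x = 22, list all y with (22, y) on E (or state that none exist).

x³ + 9x + 18 = 10864 ≡ 18 (mod 29).
18 is a non-residue mod 29; no y exists.

none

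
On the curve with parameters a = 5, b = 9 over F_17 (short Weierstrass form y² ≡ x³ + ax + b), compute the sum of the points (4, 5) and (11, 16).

(4, 5) + (11, 16). λ = (16 - 5)/(11 - 4) ≡ 11/7 mod 17. 7⁻¹ ≡ 5 (mod 17) since 7·5 = 35 ≡ 1, so λ ≡ 4.
  x = λ² - 4 - 11 = 16 - 15 ≡ 1; y = λ·(4 - 1) - 5 ≡ 7. → (1, 7)

(1, 7)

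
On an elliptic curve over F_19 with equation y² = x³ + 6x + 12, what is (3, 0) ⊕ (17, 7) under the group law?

(3, 0) + (17, 7). λ = (7 - 0)/(17 - 3) ≡ 7/14 mod 19. 14⁻¹ ≡ 15 (mod 19) since 14·15 = 210 ≡ 1, so λ ≡ 10.
  x = λ² - 3 - 17 = 100 - 20 ≡ 4; y = λ·(3 - 4) - 0 ≡ 9. → (4, 9)

(4, 9)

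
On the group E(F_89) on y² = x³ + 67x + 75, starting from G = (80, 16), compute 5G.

Double-and-add on 5 = (101)₂. Start with G = (80, 16) for the leading 1-bit.
double: tangent at (80, 16): λ = (3·80² + 67)/(2·16) ≡ 43/32. 32⁻¹ ≡ 64 (mod 89) since 32·64 = 2048 ≡ 1, so λ ≡ 43·64 ≡ 82.
  x = λ² - 80 - 80 = 6724 - 160 ≡ 67; y = λ·(80 - 67) - 16 ≡ 71. → (67, 71)
double: tangent at (67, 71): λ = (3·67² + 67)/(2·71) ≡ 6/53. 53⁻¹ ≡ 42 (mod 89) since 53·42 = 2226 ≡ 1, so λ ≡ 6·42 ≡ 74.
  x = λ² - 67 - 67 = 5476 - 134 ≡ 2; y = λ·(67 - 2) - 71 ≡ 22. → (2, 22)
add G: (2, 22) + (80, 16). λ = (16 - 22)/(80 - 2) ≡ 83/78 mod 89. 78⁻¹ ≡ 8 (mod 89), so λ ≡ 41.
  x = λ² - 2 - 80 = 1681 - 82 ≡ 86; y = λ·(2 - 86) - 22 ≡ 5. → (86, 5)

(86, 5)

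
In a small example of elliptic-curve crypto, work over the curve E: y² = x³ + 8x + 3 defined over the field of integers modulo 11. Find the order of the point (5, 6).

2P: tangent at (5, 6): λ = (3·5² + 8)/(2·6) ≡ 6/1. 1⁻¹ ≡ 1 (mod 11) since 1·1 = 1 ≡ 1, so λ ≡ 6·1 ≡ 6.
  x = λ² - 5 - 5 = 36 - 10 ≡ 4; y = λ·(5 - 4) - 6 ≡ 0. → (4, 0)
3P: (4, 0) + (5, 6). λ = (6 - 0)/(5 - 4) ≡ 6/1 mod 11. 1⁻¹ ≡ 1 (mod 11) since 1·1 = 1 ≡ 1, so λ ≡ 6.
  x = λ² - 4 - 5 = 36 - 9 ≡ 5; y = λ·(4 - 5) - 0 ≡ 5. → (5, 5)
4P: (5, 5) + (5, 6): same x and y₁ ≡ -y₂, so the sum is ∞.
4P = ∞, so the order is 4.

4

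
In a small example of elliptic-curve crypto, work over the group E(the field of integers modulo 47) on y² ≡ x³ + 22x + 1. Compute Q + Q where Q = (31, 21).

tangent at (31, 21): λ = (3·31² + 22)/(2·21) ≡ 38/42. 42⁻¹ ≡ 28 (mod 47), so λ ≡ 38·28 ≡ 30.
  x = λ² - 31 - 31 = 900 - 62 ≡ 39; y = λ·(31 - 39) - 21 ≡ 21. → (39, 21)

(39, 21)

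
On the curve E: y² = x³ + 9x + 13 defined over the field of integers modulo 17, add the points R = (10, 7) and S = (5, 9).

(10, 7) + (5, 9). λ = (9 - 7)/(5 - 10) ≡ 2/12 mod 17. 12⁻¹ ≡ 10 (mod 17) since 12·10 = 120 ≡ 1, so λ ≡ 3.
  x = λ² - 10 - 5 = 9 - 15 ≡ 11; y = λ·(10 - 11) - 7 ≡ 7. → (11, 7)

(11, 7)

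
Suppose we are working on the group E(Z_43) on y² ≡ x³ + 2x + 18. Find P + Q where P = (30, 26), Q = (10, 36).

(30, 26) + (10, 36). λ = (36 - 26)/(10 - 30) ≡ 10/23 mod 43. 23⁻¹ ≡ 15 (mod 43), so λ ≡ 21.
  x = λ² - 30 - 10 = 441 - 40 ≡ 14; y = λ·(30 - 14) - 26 ≡ 9. → (14, 9)

(14, 9)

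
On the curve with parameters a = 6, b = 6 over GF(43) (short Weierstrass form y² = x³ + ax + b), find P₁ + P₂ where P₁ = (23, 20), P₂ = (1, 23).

(12, 0)

(23, 20) + (1, 23). λ = (23 - 20)/(1 - 23) ≡ 3/21 mod 43. 21⁻¹ ≡ 41 (mod 43), so λ ≡ 37.
  x = λ² - 23 - 1 = 1369 - 24 ≡ 12; y = λ·(23 - 12) - 20 ≡ 0. → (12, 0)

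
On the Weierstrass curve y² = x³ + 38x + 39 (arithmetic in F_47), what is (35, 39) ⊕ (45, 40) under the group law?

(22, 14)

(35, 39) + (45, 40). λ = (40 - 39)/(45 - 35) ≡ 1/10 mod 47. 10⁻¹ ≡ 33 (mod 47), so λ ≡ 33.
  x = λ² - 35 - 45 = 1089 - 80 ≡ 22; y = λ·(35 - 22) - 39 ≡ 14. → (22, 14)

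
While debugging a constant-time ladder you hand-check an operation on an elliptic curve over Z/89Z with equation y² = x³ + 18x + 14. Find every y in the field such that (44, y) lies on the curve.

x³ + 18x + 14 = 85990 ≡ 16 (mod 89).
Square roots of 16 mod 89: 4 and 85 (since 4² = 16 ≡ 16).

4, 85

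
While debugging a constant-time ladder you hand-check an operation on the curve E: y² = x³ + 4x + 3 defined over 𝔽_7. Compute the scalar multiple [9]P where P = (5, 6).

O

Double-and-add on 9 = (1001)₂. Start with P = (5, 6) for the leading 1-bit.
double: tangent at (5, 6): λ = (3·5² + 4)/(2·6) ≡ 2/5. 5⁻¹ ≡ 3 (mod 7) since 5·3 = 15 ≡ 1, so λ ≡ 2·3 ≡ 6.
  x = λ² - 5 - 5 = 36 - 10 ≡ 5; y = λ·(5 - 5) - 6 ≡ 1. → (5, 1)
double: tangent at (5, 1): λ = (3·5² + 4)/(2·1) ≡ 2/2. 2⁻¹ ≡ 4 (mod 7), so λ ≡ 2·4 ≡ 1.
  x = λ² - 5 - 5 = 1 - 10 ≡ 5; y = λ·(5 - 5) - 1 ≡ 6. → (5, 6)
double: tangent at (5, 6): λ = (3·5² + 4)/(2·6) ≡ 2/5. 5⁻¹ ≡ 3 (mod 7), so λ ≡ 2·3 ≡ 6.
  x = λ² - 5 - 5 = 36 - 10 ≡ 5; y = λ·(5 - 5) - 6 ≡ 1. → (5, 1)
add P: (5, 1) + (5, 6): same x and y₁ ≡ -y₂, so the sum is O.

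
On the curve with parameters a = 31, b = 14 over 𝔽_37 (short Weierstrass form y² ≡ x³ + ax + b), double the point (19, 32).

(11, 24)

tangent at (19, 32): λ = (3·19² + 31)/(2·32) ≡ 4/27. 27⁻¹ ≡ 11 (mod 37) since 27·11 = 297 ≡ 1, so λ ≡ 4·11 ≡ 7.
  x = λ² - 19 - 19 = 49 - 38 ≡ 11; y = λ·(19 - 11) - 32 ≡ 24. → (11, 24)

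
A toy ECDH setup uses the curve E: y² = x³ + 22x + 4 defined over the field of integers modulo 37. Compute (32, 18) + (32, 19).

The two points share x = 32 and their y-coordinates satisfy 18 + 19 ≡ 0 (mod 37), so they are inverses. Their sum is O.

O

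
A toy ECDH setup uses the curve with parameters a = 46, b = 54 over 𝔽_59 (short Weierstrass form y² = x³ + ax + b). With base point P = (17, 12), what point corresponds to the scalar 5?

Repeated addition: build up to 5P.
2P: tangent at (17, 12): λ = (3·17² + 46)/(2·12) ≡ 28/24. 24⁻¹ ≡ 32 (mod 59) since 24·32 = 768 ≡ 1, so λ ≡ 28·32 ≡ 11.
  x = λ² - 17 - 17 = 121 - 34 ≡ 28; y = λ·(17 - 28) - 12 ≡ 44. → (28, 44)
3P: (28, 44) + (17, 12). λ = (12 - 44)/(17 - 28) ≡ 27/48 mod 59. 48⁻¹ ≡ 16 (mod 59), so λ ≡ 19.
  x = λ² - 28 - 17 = 361 - 45 ≡ 21; y = λ·(28 - 21) - 44 ≡ 30. → (21, 30)
4P: (21, 30) + (17, 12). λ = (12 - 30)/(17 - 21) ≡ 41/55 mod 59. 55⁻¹ ≡ 44 (mod 59) since 55·44 = 2420 ≡ 1, so λ ≡ 34.
  x = λ² - 21 - 17 = 1156 - 38 ≡ 56; y = λ·(21 - 56) - 30 ≡ 19. → (56, 19)
5P: (56, 19) + (17, 12). λ = (12 - 19)/(17 - 56) ≡ 52/20 mod 59. 20⁻¹ ≡ 3 (mod 59), so λ ≡ 38.
  x = λ² - 56 - 17 = 1444 - 73 ≡ 14; y = λ·(56 - 14) - 19 ≡ 43. → (14, 43)

(14, 43)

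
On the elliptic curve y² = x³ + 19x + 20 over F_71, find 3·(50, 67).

(61, 26)

Write Q = (50, 67).
Repeated addition: build up to 3Q.
2Q: tangent at (50, 67): λ = (3·50² + 19)/(2·67) ≡ 64/63. 63⁻¹ ≡ 62 (mod 71), so λ ≡ 64·62 ≡ 63.
  x = λ² - 50 - 50 = 3969 - 100 ≡ 35; y = λ·(50 - 35) - 67 ≡ 26. → (35, 26)
3Q: (35, 26) + (50, 67). λ = (67 - 26)/(50 - 35) ≡ 41/15 mod 71. 15⁻¹ ≡ 19 (mod 71) since 15·19 = 285 ≡ 1, so λ ≡ 69.
  x = λ² - 35 - 50 = 4761 - 85 ≡ 61; y = λ·(35 - 61) - 26 ≡ 26. → (61, 26)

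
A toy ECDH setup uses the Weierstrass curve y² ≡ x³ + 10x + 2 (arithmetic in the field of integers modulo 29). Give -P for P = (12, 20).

(12, 9)

-(12, 20) = (12, -20 mod 29) = (12, 9).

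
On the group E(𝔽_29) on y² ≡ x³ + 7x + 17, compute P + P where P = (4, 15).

(1, 5)

tangent at (4, 15): λ = (3·4² + 7)/(2·15) ≡ 26/1. 1⁻¹ ≡ 1 (mod 29) since 1·1 = 1 ≡ 1, so λ ≡ 26·1 ≡ 26.
  x = λ² - 4 - 4 = 676 - 8 ≡ 1; y = λ·(4 - 1) - 15 ≡ 5. → (1, 5)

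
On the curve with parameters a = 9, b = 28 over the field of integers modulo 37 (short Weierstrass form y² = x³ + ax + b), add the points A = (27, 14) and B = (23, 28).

(27, 14) + (23, 28). λ = (28 - 14)/(23 - 27) ≡ 14/33 mod 37. 33⁻¹ ≡ 9 (mod 37) since 33·9 = 297 ≡ 1, so λ ≡ 15.
  x = λ² - 27 - 23 = 225 - 50 ≡ 27; y = λ·(27 - 27) - 14 ≡ 23. → (27, 23)

(27, 23)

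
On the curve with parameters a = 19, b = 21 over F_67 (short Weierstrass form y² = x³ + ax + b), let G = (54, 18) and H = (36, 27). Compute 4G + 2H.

First 4G:
Double-and-add on 4 = (100)₂. Start with G = (54, 18) for the leading 1-bit.
double: tangent at (54, 18): λ = (3·54² + 19)/(2·18) ≡ 57/36. 36⁻¹ ≡ 54 (mod 67) since 36·54 = 1944 ≡ 1, so λ ≡ 57·54 ≡ 63.
  x = λ² - 54 - 54 = 3969 - 108 ≡ 42; y = λ·(54 - 42) - 18 ≡ 1. → (42, 1)
double: tangent at (42, 1): λ = (3·42² + 19)/(2·1) ≡ 18/2. 2⁻¹ ≡ 34 (mod 67), so λ ≡ 18·34 ≡ 9.
  x = λ² - 42 - 42 = 81 - 84 ≡ 64; y = λ·(42 - 64) - 1 ≡ 2. → (64, 2)
4G = (64, 2).
Next 2H:
Repeated addition: build up to 2H.
2H: tangent at (36, 27): λ = (3·36² + 19)/(2·27) ≡ 21/54. 54⁻¹ ≡ 36 (mod 67) since 54·36 = 1944 ≡ 1, so λ ≡ 21·36 ≡ 19.
  x = λ² - 36 - 36 = 361 - 72 ≡ 21; y = λ·(36 - 21) - 27 ≡ 57. → (21, 57)
2H = (21, 57).
Finally 4G + 2H:
(64, 2) + (21, 57). λ = (57 - 2)/(21 - 64) ≡ 55/24 mod 67. 24⁻¹ ≡ 14 (mod 67) since 24·14 = 336 ≡ 1, so λ ≡ 33.
  x = λ² - 64 - 21 = 1089 - 85 ≡ 66; y = λ·(64 - 66) - 2 ≡ 66. → (66, 66)

(66, 66)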